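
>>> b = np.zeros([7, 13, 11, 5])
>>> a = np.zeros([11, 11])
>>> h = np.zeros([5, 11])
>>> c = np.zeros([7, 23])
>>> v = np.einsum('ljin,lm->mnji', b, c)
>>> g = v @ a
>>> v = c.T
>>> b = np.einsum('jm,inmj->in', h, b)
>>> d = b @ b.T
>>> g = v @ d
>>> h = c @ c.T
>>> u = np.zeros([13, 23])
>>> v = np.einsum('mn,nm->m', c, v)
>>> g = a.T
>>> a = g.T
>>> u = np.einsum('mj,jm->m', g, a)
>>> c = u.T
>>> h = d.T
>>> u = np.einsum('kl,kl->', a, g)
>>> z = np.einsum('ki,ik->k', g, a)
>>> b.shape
(7, 13)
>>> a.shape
(11, 11)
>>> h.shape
(7, 7)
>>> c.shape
(11,)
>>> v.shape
(7,)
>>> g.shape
(11, 11)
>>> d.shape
(7, 7)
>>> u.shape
()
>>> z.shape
(11,)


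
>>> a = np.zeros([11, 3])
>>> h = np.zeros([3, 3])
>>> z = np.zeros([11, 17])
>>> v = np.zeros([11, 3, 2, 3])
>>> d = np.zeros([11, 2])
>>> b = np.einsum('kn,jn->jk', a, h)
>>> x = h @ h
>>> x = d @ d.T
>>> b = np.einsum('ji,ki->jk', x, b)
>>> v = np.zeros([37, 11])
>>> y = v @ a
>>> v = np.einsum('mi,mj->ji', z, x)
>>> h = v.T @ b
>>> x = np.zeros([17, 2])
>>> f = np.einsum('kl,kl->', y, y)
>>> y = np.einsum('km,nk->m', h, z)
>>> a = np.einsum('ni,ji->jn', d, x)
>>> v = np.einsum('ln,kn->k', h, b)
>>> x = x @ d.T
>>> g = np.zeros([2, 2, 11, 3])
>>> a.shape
(17, 11)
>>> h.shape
(17, 3)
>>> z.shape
(11, 17)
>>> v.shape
(11,)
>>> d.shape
(11, 2)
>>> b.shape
(11, 3)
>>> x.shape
(17, 11)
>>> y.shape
(3,)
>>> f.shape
()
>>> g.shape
(2, 2, 11, 3)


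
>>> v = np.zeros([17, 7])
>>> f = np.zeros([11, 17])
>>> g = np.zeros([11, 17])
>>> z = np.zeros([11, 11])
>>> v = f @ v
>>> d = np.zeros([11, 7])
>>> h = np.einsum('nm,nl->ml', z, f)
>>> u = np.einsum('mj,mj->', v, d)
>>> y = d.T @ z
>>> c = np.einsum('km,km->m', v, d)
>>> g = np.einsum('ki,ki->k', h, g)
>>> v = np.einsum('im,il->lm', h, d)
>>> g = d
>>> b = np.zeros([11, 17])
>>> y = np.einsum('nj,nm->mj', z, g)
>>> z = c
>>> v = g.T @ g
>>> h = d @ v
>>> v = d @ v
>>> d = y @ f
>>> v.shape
(11, 7)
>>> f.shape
(11, 17)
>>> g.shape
(11, 7)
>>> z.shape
(7,)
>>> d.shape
(7, 17)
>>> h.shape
(11, 7)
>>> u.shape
()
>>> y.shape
(7, 11)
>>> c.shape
(7,)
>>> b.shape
(11, 17)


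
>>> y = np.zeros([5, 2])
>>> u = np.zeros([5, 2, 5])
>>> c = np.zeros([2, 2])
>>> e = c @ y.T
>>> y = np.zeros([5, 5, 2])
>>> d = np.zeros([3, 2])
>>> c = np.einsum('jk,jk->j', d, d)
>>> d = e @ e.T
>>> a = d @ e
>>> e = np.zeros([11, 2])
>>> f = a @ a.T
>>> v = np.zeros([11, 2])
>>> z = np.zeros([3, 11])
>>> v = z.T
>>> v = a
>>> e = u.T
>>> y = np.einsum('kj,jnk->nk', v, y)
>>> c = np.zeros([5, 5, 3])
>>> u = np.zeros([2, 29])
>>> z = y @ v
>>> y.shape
(5, 2)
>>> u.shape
(2, 29)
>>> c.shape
(5, 5, 3)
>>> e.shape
(5, 2, 5)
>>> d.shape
(2, 2)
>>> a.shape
(2, 5)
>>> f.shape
(2, 2)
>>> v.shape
(2, 5)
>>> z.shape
(5, 5)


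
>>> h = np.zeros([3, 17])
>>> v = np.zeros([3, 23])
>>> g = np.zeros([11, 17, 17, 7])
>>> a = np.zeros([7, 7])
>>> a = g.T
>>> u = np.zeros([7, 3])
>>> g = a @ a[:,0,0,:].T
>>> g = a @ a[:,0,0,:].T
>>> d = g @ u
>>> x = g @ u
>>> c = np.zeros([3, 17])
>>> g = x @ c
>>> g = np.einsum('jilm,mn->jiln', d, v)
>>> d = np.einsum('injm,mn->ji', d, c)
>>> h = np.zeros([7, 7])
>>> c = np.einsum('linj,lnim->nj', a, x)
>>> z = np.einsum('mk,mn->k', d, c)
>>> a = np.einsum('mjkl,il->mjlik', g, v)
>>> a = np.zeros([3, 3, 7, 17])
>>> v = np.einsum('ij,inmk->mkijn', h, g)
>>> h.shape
(7, 7)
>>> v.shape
(17, 23, 7, 7, 17)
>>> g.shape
(7, 17, 17, 23)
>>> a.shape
(3, 3, 7, 17)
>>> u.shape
(7, 3)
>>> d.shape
(17, 7)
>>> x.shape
(7, 17, 17, 3)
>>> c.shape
(17, 11)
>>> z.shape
(7,)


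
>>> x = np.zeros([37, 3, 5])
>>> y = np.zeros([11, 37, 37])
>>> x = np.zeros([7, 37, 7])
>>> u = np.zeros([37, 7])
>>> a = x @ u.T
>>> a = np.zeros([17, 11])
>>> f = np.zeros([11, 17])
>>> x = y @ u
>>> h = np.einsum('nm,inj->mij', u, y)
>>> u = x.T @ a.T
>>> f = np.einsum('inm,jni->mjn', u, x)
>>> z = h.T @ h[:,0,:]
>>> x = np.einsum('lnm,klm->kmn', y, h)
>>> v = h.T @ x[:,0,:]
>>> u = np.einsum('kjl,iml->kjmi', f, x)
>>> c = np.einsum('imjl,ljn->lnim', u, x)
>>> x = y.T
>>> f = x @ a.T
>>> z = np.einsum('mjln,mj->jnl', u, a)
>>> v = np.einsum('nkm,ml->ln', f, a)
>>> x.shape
(37, 37, 11)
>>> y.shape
(11, 37, 37)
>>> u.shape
(17, 11, 37, 7)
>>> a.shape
(17, 11)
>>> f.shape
(37, 37, 17)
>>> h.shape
(7, 11, 37)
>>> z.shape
(11, 7, 37)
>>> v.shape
(11, 37)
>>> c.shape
(7, 37, 17, 11)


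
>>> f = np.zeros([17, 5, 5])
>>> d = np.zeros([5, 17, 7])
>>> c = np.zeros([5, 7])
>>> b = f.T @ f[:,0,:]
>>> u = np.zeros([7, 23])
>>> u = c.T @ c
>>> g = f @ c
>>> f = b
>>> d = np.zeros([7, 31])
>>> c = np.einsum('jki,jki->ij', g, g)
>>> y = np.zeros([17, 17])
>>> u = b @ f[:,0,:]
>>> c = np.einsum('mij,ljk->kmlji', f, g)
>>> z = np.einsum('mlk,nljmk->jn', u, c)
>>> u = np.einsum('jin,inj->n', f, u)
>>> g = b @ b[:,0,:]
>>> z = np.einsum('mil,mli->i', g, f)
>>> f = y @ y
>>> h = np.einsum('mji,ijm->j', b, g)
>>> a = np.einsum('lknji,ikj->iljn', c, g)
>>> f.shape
(17, 17)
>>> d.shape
(7, 31)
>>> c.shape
(7, 5, 17, 5, 5)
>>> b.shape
(5, 5, 5)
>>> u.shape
(5,)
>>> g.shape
(5, 5, 5)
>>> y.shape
(17, 17)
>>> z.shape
(5,)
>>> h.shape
(5,)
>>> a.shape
(5, 7, 5, 17)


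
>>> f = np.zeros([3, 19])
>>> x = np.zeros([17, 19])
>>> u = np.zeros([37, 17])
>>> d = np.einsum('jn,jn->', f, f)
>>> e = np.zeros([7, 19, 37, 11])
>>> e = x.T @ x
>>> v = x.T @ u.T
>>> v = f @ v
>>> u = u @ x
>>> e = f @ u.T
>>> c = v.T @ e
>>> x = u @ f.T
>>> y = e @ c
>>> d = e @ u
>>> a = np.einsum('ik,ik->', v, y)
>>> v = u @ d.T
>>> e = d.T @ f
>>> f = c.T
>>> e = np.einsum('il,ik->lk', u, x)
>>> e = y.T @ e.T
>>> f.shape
(37, 37)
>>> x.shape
(37, 3)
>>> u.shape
(37, 19)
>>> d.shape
(3, 19)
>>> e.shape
(37, 19)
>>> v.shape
(37, 3)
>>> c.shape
(37, 37)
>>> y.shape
(3, 37)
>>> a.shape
()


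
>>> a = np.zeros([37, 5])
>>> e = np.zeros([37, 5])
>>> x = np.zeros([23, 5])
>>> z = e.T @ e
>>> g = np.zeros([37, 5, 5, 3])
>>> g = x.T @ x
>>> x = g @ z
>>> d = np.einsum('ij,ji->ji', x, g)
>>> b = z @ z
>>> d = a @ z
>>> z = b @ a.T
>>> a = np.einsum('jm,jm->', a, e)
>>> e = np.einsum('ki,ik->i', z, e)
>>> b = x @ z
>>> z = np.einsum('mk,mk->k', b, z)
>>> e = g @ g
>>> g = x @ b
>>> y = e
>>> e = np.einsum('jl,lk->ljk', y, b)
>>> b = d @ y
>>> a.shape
()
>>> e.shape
(5, 5, 37)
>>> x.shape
(5, 5)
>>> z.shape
(37,)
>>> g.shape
(5, 37)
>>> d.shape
(37, 5)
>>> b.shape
(37, 5)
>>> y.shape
(5, 5)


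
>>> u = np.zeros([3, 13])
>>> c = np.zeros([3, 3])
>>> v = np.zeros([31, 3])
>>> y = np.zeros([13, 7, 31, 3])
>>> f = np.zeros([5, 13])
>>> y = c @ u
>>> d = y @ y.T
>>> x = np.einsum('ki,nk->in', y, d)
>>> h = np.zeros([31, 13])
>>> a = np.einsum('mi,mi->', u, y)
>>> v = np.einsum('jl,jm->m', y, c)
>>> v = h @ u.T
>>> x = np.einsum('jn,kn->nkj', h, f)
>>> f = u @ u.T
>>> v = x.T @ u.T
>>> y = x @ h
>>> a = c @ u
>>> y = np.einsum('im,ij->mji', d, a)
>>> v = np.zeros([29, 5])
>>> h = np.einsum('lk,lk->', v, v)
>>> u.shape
(3, 13)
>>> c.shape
(3, 3)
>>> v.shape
(29, 5)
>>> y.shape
(3, 13, 3)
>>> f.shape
(3, 3)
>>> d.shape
(3, 3)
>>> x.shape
(13, 5, 31)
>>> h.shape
()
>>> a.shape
(3, 13)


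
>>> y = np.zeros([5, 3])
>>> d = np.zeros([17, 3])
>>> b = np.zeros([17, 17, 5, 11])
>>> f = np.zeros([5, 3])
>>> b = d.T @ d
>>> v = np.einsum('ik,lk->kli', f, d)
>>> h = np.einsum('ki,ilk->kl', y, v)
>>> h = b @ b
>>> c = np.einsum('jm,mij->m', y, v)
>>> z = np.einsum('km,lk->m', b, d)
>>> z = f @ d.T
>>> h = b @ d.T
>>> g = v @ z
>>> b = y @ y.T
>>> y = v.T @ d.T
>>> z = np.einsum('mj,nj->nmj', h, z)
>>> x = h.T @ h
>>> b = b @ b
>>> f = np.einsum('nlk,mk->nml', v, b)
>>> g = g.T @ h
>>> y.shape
(5, 17, 17)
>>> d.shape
(17, 3)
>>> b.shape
(5, 5)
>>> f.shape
(3, 5, 17)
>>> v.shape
(3, 17, 5)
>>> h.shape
(3, 17)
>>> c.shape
(3,)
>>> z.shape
(5, 3, 17)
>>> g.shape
(17, 17, 17)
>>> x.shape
(17, 17)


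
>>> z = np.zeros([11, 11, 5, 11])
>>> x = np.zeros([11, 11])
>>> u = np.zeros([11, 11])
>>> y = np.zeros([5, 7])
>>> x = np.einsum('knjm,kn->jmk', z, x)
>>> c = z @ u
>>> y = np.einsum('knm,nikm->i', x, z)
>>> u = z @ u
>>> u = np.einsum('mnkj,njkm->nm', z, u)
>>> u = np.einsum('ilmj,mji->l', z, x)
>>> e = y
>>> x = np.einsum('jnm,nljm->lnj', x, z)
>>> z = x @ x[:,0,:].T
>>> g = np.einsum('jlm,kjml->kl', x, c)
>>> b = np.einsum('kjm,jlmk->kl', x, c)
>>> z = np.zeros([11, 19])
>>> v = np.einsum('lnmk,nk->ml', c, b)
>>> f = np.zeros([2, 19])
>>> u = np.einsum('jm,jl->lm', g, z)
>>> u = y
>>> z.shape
(11, 19)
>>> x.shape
(11, 11, 5)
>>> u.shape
(11,)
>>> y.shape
(11,)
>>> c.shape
(11, 11, 5, 11)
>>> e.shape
(11,)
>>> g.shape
(11, 11)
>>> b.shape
(11, 11)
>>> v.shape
(5, 11)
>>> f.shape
(2, 19)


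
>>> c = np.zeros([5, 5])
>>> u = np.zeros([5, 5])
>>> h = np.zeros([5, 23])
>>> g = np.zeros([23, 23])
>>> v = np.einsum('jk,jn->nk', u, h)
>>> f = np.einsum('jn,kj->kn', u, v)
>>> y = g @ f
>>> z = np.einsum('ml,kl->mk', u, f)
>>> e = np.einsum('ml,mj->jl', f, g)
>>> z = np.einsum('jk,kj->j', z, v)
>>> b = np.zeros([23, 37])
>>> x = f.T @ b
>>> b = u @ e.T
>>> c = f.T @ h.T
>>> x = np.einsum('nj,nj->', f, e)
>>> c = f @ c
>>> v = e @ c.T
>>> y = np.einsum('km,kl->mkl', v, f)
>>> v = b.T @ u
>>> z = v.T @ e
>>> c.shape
(23, 5)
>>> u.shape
(5, 5)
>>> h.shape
(5, 23)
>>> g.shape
(23, 23)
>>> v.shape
(23, 5)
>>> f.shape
(23, 5)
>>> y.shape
(23, 23, 5)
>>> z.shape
(5, 5)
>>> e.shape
(23, 5)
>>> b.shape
(5, 23)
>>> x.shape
()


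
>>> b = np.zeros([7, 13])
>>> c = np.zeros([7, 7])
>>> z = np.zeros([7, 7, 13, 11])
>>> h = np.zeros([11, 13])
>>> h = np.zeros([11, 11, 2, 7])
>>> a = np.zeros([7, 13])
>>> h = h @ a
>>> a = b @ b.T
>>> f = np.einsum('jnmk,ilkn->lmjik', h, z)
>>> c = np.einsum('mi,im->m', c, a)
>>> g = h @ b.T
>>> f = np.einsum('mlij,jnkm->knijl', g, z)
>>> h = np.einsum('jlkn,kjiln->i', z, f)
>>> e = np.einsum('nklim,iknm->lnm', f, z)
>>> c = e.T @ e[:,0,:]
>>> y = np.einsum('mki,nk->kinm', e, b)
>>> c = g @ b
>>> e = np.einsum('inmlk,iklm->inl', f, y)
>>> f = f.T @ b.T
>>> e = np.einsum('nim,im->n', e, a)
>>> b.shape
(7, 13)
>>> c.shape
(11, 11, 2, 13)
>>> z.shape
(7, 7, 13, 11)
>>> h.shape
(2,)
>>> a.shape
(7, 7)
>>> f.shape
(11, 7, 2, 7, 7)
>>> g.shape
(11, 11, 2, 7)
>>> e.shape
(13,)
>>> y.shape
(13, 11, 7, 2)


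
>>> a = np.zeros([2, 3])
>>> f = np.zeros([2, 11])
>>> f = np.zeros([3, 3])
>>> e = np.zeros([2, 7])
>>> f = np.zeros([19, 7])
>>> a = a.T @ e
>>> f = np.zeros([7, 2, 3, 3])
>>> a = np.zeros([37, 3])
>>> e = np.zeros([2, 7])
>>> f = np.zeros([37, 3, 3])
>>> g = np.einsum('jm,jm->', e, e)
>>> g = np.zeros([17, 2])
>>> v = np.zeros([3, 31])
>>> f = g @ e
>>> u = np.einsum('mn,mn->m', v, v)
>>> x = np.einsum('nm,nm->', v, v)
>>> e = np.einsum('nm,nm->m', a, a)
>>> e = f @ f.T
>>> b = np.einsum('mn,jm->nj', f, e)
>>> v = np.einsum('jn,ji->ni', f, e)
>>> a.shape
(37, 3)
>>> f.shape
(17, 7)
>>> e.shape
(17, 17)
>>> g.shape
(17, 2)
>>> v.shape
(7, 17)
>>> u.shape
(3,)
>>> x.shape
()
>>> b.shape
(7, 17)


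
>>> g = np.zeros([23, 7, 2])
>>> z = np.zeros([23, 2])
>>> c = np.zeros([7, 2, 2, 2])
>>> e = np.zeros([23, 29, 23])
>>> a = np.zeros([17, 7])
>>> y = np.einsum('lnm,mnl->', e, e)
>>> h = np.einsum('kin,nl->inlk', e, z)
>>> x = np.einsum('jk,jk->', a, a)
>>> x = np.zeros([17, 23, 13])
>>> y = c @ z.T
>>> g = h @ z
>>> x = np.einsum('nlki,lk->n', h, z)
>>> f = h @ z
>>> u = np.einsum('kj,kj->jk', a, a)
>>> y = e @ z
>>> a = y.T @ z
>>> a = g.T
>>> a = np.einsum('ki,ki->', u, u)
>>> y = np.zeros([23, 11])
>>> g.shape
(29, 23, 2, 2)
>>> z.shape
(23, 2)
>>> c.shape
(7, 2, 2, 2)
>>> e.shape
(23, 29, 23)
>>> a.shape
()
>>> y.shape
(23, 11)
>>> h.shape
(29, 23, 2, 23)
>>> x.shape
(29,)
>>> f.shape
(29, 23, 2, 2)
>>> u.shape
(7, 17)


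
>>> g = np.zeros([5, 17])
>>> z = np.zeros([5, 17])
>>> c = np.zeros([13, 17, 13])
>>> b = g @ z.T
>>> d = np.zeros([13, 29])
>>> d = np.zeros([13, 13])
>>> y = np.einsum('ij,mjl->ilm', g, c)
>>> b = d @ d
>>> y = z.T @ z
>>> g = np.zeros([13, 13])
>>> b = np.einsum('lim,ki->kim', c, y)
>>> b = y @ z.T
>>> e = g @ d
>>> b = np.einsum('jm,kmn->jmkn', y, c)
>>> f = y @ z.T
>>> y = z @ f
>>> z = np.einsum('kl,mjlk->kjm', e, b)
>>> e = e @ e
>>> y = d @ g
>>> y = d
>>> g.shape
(13, 13)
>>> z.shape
(13, 17, 17)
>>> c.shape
(13, 17, 13)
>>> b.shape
(17, 17, 13, 13)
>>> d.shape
(13, 13)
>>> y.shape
(13, 13)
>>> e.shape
(13, 13)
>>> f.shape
(17, 5)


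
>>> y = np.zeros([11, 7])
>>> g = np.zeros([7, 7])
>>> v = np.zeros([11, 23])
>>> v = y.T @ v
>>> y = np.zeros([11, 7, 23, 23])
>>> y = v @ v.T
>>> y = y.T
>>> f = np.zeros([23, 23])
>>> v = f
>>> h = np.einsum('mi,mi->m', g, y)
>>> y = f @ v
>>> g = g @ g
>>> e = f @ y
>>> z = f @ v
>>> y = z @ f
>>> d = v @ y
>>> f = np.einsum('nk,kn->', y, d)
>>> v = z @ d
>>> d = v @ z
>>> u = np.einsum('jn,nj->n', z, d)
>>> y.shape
(23, 23)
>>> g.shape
(7, 7)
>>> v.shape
(23, 23)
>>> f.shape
()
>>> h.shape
(7,)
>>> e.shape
(23, 23)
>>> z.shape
(23, 23)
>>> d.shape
(23, 23)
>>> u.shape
(23,)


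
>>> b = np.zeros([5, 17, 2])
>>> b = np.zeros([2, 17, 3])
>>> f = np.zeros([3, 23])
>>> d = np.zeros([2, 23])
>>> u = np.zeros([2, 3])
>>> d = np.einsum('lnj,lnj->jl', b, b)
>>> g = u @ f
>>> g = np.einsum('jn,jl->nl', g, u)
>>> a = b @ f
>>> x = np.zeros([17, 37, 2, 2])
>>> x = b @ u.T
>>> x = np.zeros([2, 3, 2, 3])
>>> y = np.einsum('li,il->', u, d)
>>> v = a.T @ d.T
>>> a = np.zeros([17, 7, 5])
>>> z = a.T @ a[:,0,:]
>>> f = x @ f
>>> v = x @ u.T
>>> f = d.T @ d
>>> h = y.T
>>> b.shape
(2, 17, 3)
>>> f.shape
(2, 2)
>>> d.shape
(3, 2)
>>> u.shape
(2, 3)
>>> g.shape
(23, 3)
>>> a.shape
(17, 7, 5)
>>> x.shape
(2, 3, 2, 3)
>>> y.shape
()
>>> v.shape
(2, 3, 2, 2)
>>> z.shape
(5, 7, 5)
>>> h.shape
()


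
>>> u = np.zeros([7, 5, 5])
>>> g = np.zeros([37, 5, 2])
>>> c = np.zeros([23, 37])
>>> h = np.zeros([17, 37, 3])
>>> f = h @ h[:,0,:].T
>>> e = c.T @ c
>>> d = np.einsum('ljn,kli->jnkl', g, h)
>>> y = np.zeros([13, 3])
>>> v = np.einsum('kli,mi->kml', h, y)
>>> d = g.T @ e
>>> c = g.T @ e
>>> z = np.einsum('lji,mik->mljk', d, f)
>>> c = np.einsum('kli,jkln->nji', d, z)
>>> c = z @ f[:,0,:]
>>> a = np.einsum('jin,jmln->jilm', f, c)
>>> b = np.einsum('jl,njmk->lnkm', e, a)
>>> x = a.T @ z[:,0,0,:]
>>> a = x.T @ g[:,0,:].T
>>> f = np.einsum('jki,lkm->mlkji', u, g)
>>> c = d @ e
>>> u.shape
(7, 5, 5)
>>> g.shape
(37, 5, 2)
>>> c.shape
(2, 5, 37)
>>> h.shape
(17, 37, 3)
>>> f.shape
(2, 37, 5, 7, 5)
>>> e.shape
(37, 37)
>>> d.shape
(2, 5, 37)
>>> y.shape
(13, 3)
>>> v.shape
(17, 13, 37)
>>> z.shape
(17, 2, 5, 17)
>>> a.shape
(17, 37, 5, 37)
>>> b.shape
(37, 17, 2, 5)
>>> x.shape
(2, 5, 37, 17)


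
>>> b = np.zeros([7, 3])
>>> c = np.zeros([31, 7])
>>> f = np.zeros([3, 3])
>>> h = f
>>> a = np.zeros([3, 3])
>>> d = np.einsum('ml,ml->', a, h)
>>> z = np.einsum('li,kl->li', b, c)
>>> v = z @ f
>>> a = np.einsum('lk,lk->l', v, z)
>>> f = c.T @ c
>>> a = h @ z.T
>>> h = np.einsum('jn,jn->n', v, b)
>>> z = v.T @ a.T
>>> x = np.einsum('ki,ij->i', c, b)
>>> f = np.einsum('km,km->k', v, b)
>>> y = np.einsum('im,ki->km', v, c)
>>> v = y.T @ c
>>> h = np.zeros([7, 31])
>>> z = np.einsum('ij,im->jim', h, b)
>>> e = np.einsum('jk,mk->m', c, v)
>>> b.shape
(7, 3)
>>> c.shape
(31, 7)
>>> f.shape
(7,)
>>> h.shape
(7, 31)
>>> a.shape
(3, 7)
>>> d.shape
()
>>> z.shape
(31, 7, 3)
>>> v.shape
(3, 7)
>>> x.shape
(7,)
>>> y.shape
(31, 3)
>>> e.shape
(3,)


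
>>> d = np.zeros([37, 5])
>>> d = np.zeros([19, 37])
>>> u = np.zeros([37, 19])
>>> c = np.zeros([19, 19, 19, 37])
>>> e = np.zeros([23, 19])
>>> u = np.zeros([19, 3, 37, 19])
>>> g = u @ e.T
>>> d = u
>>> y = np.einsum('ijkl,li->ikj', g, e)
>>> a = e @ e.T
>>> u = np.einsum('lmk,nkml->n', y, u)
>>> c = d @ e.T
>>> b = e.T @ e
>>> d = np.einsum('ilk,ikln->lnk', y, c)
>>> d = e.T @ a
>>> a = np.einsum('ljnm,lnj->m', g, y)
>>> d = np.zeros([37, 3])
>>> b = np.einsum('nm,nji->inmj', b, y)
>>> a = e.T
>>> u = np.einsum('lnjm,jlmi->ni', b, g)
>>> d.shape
(37, 3)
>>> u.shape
(19, 23)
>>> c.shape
(19, 3, 37, 23)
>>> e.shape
(23, 19)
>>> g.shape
(19, 3, 37, 23)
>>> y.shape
(19, 37, 3)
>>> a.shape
(19, 23)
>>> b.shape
(3, 19, 19, 37)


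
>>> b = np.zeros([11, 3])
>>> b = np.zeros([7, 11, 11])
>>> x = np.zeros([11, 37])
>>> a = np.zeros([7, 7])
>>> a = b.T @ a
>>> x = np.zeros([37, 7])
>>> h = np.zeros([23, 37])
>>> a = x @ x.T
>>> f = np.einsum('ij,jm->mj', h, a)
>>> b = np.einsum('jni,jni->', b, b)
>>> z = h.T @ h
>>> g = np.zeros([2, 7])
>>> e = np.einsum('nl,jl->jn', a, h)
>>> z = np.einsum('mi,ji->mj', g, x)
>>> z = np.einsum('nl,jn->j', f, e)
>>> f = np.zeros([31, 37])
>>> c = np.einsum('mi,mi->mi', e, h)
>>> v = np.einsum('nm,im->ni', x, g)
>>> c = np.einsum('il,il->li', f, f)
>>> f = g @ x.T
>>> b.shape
()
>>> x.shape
(37, 7)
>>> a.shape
(37, 37)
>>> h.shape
(23, 37)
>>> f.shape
(2, 37)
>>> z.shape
(23,)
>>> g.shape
(2, 7)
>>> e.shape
(23, 37)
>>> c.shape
(37, 31)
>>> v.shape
(37, 2)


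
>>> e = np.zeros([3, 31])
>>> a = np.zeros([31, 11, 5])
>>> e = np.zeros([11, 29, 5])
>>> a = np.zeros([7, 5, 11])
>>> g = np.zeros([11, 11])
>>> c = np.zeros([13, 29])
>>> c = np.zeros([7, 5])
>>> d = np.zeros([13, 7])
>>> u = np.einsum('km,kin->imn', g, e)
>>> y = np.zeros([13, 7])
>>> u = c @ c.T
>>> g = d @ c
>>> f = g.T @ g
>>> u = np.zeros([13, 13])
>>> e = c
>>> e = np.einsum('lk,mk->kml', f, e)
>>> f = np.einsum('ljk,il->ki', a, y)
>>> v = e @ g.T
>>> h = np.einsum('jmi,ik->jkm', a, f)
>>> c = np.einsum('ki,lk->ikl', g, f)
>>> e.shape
(5, 7, 5)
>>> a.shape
(7, 5, 11)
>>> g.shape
(13, 5)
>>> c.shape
(5, 13, 11)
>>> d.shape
(13, 7)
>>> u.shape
(13, 13)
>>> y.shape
(13, 7)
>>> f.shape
(11, 13)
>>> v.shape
(5, 7, 13)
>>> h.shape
(7, 13, 5)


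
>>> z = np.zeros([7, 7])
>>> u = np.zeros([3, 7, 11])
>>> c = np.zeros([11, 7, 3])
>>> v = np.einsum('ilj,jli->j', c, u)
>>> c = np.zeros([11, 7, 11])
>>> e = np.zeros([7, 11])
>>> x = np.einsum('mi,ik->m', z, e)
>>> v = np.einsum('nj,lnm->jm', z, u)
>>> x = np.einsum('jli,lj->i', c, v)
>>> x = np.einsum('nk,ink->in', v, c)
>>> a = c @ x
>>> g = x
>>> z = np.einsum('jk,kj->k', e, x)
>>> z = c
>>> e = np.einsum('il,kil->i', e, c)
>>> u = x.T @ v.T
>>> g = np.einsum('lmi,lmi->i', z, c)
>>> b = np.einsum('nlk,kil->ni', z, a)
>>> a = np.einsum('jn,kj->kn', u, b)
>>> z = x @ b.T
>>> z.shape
(11, 11)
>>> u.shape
(7, 7)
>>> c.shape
(11, 7, 11)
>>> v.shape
(7, 11)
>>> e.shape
(7,)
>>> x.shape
(11, 7)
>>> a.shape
(11, 7)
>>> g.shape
(11,)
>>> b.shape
(11, 7)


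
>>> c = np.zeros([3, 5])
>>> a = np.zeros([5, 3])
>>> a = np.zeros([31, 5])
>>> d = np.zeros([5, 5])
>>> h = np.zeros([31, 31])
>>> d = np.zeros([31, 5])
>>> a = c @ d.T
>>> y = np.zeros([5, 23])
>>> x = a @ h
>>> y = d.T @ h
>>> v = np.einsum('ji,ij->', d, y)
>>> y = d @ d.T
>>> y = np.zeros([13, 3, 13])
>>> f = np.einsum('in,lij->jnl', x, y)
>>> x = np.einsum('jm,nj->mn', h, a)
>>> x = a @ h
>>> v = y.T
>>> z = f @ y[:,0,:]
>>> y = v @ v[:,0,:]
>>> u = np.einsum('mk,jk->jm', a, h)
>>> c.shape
(3, 5)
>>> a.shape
(3, 31)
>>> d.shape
(31, 5)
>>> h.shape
(31, 31)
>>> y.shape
(13, 3, 13)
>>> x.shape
(3, 31)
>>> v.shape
(13, 3, 13)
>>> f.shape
(13, 31, 13)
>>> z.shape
(13, 31, 13)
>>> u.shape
(31, 3)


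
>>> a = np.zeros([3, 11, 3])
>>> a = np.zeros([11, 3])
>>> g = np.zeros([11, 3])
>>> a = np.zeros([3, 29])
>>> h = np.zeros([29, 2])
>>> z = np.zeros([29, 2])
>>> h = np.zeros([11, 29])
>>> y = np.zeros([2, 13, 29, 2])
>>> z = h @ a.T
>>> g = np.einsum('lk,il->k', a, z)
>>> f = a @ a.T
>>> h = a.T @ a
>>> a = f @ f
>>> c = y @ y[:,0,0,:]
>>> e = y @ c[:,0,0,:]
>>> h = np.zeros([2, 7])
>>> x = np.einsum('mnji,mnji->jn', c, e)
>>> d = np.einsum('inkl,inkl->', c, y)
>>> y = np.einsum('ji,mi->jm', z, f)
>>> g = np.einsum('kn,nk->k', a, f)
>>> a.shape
(3, 3)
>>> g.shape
(3,)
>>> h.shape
(2, 7)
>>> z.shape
(11, 3)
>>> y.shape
(11, 3)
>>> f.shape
(3, 3)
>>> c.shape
(2, 13, 29, 2)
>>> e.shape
(2, 13, 29, 2)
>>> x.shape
(29, 13)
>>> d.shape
()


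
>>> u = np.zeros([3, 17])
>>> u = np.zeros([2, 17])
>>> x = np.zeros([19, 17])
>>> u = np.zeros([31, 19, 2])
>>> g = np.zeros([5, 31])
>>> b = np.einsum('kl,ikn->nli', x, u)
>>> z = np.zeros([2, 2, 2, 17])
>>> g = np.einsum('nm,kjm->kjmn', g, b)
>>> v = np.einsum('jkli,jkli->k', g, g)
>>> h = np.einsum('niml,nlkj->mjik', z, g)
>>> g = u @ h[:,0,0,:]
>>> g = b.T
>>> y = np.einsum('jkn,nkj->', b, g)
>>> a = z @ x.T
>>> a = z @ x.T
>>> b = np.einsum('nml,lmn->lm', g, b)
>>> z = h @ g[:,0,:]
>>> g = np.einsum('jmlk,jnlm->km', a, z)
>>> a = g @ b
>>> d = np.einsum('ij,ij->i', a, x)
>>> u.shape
(31, 19, 2)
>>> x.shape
(19, 17)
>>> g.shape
(19, 2)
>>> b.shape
(2, 17)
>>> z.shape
(2, 5, 2, 2)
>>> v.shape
(17,)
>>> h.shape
(2, 5, 2, 31)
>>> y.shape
()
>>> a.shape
(19, 17)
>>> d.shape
(19,)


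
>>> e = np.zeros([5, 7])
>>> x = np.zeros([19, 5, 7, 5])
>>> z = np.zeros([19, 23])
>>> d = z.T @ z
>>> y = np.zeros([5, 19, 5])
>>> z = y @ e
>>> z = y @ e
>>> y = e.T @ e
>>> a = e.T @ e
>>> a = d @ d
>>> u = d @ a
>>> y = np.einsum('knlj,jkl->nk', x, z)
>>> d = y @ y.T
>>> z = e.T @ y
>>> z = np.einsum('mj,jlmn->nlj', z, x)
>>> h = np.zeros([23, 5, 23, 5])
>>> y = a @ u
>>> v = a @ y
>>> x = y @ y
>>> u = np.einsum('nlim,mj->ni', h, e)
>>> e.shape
(5, 7)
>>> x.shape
(23, 23)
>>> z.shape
(5, 5, 19)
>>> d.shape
(5, 5)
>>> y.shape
(23, 23)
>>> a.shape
(23, 23)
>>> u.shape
(23, 23)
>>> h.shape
(23, 5, 23, 5)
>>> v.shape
(23, 23)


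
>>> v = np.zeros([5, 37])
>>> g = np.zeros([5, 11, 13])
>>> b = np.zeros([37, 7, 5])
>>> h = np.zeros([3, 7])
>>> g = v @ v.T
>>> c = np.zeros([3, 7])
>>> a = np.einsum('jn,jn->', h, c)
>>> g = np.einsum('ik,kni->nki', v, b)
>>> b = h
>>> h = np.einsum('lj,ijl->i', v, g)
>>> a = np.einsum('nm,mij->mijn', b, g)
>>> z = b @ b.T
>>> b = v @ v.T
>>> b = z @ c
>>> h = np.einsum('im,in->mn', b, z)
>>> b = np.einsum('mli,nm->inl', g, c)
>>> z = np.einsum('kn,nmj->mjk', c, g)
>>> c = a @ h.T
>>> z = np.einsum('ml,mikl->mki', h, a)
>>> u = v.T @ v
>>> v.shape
(5, 37)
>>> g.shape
(7, 37, 5)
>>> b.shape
(5, 3, 37)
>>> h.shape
(7, 3)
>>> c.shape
(7, 37, 5, 7)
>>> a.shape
(7, 37, 5, 3)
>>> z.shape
(7, 5, 37)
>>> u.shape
(37, 37)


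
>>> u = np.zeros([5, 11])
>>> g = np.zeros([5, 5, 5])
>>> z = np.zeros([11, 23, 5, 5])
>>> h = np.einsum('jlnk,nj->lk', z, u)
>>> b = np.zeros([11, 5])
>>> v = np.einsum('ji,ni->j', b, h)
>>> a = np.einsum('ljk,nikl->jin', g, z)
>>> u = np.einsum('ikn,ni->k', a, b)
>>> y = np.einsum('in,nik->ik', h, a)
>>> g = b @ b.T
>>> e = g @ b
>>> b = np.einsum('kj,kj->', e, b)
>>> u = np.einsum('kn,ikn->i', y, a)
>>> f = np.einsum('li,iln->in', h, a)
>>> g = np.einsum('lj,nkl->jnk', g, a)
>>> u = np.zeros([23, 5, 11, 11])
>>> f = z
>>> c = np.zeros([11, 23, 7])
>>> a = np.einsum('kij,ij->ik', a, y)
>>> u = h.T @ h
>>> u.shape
(5, 5)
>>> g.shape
(11, 5, 23)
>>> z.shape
(11, 23, 5, 5)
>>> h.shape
(23, 5)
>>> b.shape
()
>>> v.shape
(11,)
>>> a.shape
(23, 5)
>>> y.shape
(23, 11)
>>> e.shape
(11, 5)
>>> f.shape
(11, 23, 5, 5)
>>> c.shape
(11, 23, 7)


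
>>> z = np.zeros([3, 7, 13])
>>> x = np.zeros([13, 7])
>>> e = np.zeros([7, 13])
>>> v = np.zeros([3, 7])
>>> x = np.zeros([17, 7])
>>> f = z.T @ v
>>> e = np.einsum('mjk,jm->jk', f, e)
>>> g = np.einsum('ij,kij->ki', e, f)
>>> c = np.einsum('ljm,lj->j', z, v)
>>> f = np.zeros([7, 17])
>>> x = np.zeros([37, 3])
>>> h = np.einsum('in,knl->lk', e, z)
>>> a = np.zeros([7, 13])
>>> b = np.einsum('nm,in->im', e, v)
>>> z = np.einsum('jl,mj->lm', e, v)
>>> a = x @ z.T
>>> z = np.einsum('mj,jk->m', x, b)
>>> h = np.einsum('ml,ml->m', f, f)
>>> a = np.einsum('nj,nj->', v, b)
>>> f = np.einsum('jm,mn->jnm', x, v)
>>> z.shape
(37,)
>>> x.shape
(37, 3)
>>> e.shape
(7, 7)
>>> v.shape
(3, 7)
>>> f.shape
(37, 7, 3)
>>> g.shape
(13, 7)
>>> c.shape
(7,)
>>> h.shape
(7,)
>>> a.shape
()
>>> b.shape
(3, 7)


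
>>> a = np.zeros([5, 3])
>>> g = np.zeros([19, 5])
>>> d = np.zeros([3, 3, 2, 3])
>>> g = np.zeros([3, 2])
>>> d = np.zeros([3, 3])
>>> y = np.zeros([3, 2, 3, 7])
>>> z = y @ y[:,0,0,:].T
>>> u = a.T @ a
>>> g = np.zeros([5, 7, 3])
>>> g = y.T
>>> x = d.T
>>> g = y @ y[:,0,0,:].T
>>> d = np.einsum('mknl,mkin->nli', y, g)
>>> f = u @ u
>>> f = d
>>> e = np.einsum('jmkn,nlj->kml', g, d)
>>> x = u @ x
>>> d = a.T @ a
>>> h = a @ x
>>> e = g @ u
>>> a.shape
(5, 3)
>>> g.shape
(3, 2, 3, 3)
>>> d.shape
(3, 3)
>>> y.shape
(3, 2, 3, 7)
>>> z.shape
(3, 2, 3, 3)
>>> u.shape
(3, 3)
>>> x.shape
(3, 3)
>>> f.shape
(3, 7, 3)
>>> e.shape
(3, 2, 3, 3)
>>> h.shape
(5, 3)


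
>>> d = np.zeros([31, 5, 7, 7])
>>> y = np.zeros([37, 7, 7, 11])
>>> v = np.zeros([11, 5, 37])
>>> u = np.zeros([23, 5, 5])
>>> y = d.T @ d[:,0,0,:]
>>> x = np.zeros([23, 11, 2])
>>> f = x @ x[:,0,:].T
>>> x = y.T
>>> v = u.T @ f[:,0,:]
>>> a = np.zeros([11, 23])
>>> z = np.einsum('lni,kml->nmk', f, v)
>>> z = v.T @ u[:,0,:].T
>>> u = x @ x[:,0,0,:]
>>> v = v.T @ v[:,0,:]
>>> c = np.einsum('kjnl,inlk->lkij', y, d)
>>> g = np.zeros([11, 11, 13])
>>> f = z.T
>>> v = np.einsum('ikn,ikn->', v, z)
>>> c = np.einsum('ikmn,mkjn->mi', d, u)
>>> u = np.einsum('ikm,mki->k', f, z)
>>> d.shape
(31, 5, 7, 7)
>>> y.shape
(7, 7, 5, 7)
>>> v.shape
()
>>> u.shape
(5,)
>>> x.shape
(7, 5, 7, 7)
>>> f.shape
(23, 5, 23)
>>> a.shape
(11, 23)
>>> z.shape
(23, 5, 23)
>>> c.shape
(7, 31)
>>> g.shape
(11, 11, 13)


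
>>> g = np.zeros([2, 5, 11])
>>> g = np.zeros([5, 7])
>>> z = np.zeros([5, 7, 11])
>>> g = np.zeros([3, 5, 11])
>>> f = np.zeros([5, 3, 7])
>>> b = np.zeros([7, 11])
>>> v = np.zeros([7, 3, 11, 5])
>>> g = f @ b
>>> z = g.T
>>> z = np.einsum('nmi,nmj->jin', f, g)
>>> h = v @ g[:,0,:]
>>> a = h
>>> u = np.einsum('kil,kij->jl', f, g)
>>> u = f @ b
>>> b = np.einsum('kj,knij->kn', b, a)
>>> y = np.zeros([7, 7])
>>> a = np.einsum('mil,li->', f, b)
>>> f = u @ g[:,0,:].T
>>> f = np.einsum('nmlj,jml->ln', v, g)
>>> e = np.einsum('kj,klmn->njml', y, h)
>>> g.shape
(5, 3, 11)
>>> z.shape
(11, 7, 5)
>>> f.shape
(11, 7)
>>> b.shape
(7, 3)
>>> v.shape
(7, 3, 11, 5)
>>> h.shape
(7, 3, 11, 11)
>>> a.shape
()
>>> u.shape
(5, 3, 11)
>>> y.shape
(7, 7)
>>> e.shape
(11, 7, 11, 3)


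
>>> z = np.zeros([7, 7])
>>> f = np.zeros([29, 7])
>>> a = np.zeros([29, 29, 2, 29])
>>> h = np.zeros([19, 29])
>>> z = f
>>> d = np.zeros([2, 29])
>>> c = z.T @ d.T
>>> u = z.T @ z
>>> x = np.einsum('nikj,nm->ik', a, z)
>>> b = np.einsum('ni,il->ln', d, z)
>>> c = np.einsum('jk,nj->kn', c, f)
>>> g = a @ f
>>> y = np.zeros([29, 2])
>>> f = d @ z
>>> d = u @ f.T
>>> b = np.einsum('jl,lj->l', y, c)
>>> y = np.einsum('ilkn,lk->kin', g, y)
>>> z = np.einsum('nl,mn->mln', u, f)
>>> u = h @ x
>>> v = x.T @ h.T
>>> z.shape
(2, 7, 7)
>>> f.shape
(2, 7)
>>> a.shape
(29, 29, 2, 29)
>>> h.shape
(19, 29)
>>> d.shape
(7, 2)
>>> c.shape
(2, 29)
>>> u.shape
(19, 2)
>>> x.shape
(29, 2)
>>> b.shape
(2,)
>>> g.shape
(29, 29, 2, 7)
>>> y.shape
(2, 29, 7)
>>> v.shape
(2, 19)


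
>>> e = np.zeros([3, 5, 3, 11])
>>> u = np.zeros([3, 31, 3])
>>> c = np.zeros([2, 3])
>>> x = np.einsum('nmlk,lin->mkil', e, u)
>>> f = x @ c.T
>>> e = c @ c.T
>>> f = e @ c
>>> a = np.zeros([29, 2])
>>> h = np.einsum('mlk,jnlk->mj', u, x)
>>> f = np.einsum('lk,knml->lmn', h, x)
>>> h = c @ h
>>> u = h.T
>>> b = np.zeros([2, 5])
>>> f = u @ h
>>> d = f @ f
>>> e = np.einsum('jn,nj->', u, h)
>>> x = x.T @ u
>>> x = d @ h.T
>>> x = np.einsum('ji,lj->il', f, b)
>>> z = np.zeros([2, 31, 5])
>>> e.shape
()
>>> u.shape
(5, 2)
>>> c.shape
(2, 3)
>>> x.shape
(5, 2)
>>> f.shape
(5, 5)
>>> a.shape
(29, 2)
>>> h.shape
(2, 5)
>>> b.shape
(2, 5)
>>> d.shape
(5, 5)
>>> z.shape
(2, 31, 5)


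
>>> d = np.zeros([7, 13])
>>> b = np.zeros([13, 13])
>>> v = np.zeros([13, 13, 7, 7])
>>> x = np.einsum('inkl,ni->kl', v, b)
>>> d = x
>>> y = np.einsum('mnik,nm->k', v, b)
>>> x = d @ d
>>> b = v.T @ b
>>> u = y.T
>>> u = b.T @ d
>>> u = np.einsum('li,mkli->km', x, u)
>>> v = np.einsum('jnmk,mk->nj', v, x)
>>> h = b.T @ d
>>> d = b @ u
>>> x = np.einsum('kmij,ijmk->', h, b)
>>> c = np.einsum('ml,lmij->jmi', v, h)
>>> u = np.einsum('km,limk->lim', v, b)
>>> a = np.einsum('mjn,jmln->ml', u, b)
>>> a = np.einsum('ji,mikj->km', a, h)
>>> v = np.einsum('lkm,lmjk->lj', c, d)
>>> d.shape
(7, 7, 13, 13)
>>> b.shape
(7, 7, 13, 13)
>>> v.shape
(7, 13)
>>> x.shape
()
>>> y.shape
(7,)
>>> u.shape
(7, 7, 13)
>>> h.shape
(13, 13, 7, 7)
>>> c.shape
(7, 13, 7)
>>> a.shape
(7, 13)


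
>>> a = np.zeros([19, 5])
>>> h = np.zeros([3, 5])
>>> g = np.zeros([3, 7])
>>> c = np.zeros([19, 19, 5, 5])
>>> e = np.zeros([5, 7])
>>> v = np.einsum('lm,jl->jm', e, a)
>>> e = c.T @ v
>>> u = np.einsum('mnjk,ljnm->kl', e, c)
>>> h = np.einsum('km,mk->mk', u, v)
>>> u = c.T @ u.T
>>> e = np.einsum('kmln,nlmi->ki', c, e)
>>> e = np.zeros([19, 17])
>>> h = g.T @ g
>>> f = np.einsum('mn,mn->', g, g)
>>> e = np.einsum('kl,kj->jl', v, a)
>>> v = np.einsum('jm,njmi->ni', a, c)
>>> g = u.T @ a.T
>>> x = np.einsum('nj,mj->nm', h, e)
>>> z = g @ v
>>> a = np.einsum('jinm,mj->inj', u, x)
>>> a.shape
(5, 19, 5)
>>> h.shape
(7, 7)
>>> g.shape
(7, 19, 5, 19)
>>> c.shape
(19, 19, 5, 5)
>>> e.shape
(5, 7)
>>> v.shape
(19, 5)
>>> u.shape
(5, 5, 19, 7)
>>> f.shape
()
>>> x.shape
(7, 5)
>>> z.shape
(7, 19, 5, 5)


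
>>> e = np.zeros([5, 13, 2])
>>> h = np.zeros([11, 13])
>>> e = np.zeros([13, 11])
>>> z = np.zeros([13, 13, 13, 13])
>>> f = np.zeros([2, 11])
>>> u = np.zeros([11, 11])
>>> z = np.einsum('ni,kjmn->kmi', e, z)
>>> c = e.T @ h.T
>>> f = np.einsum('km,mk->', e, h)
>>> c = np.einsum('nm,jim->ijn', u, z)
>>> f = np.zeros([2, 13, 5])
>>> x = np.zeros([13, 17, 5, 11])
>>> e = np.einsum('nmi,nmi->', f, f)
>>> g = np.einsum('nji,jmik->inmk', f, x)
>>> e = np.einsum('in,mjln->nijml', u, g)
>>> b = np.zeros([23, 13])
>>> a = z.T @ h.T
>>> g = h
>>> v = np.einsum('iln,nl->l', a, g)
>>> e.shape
(11, 11, 2, 5, 17)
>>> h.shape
(11, 13)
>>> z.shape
(13, 13, 11)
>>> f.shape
(2, 13, 5)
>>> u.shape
(11, 11)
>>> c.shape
(13, 13, 11)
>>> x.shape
(13, 17, 5, 11)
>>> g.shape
(11, 13)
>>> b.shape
(23, 13)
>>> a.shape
(11, 13, 11)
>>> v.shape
(13,)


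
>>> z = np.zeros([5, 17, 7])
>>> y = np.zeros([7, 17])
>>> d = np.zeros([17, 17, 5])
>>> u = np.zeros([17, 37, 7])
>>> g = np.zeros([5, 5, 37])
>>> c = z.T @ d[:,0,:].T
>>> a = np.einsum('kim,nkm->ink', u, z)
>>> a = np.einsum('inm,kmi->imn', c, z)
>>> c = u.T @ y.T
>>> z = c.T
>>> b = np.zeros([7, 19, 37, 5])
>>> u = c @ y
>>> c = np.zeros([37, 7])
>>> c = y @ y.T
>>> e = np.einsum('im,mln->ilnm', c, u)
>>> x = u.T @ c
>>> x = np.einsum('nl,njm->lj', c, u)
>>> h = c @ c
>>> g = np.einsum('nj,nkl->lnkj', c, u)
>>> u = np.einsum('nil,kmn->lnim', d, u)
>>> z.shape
(7, 37, 7)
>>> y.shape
(7, 17)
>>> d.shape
(17, 17, 5)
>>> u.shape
(5, 17, 17, 37)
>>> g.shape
(17, 7, 37, 7)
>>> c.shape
(7, 7)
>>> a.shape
(7, 17, 17)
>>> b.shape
(7, 19, 37, 5)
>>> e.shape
(7, 37, 17, 7)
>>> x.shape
(7, 37)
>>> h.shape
(7, 7)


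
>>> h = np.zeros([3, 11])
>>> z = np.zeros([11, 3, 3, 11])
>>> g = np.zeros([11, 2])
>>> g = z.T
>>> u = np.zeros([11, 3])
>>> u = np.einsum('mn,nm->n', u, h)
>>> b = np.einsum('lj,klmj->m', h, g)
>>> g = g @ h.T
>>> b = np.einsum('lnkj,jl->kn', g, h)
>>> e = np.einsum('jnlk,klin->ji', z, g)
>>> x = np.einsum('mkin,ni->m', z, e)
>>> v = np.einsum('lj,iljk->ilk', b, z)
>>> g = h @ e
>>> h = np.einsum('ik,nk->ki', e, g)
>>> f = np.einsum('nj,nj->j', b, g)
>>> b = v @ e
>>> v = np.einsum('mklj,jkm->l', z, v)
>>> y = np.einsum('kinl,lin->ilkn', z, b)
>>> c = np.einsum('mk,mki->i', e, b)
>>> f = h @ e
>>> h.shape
(3, 11)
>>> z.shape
(11, 3, 3, 11)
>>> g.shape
(3, 3)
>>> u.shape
(3,)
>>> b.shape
(11, 3, 3)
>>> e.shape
(11, 3)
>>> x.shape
(11,)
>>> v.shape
(3,)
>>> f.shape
(3, 3)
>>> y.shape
(3, 11, 11, 3)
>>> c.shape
(3,)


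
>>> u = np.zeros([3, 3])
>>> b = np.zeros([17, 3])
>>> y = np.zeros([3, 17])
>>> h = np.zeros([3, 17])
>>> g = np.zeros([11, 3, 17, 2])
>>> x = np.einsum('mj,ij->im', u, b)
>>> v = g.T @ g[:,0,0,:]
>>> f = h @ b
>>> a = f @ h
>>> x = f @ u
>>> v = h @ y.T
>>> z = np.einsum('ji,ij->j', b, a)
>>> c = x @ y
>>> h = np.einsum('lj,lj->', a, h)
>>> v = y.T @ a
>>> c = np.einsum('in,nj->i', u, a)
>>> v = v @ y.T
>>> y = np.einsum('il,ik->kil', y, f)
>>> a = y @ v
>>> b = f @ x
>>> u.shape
(3, 3)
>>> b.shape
(3, 3)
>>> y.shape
(3, 3, 17)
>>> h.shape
()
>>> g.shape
(11, 3, 17, 2)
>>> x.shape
(3, 3)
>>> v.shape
(17, 3)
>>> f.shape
(3, 3)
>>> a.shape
(3, 3, 3)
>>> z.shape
(17,)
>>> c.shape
(3,)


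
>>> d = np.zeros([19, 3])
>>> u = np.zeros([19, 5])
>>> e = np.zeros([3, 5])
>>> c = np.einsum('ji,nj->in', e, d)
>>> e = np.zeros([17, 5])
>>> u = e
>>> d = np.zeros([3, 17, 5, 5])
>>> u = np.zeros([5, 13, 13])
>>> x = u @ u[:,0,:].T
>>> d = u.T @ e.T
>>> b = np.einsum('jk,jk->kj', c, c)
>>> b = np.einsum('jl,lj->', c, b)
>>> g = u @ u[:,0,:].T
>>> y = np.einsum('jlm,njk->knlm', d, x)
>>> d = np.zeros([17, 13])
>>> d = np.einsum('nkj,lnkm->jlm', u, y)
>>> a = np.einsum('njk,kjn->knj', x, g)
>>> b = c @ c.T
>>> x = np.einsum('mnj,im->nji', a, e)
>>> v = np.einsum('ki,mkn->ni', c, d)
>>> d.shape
(13, 5, 17)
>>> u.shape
(5, 13, 13)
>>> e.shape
(17, 5)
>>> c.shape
(5, 19)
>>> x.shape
(5, 13, 17)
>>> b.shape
(5, 5)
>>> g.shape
(5, 13, 5)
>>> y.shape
(5, 5, 13, 17)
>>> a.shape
(5, 5, 13)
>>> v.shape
(17, 19)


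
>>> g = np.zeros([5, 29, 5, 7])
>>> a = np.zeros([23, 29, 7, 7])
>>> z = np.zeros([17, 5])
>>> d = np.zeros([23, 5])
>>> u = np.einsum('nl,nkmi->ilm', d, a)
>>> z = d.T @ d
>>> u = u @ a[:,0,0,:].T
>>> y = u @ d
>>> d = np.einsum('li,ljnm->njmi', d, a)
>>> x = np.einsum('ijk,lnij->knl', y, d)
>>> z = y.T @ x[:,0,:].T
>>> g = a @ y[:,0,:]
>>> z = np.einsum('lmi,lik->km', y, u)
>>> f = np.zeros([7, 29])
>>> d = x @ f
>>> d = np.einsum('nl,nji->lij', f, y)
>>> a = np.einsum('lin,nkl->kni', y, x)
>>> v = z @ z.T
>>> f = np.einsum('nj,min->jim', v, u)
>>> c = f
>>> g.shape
(23, 29, 7, 5)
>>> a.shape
(29, 5, 5)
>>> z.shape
(23, 5)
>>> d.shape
(29, 5, 5)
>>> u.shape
(7, 5, 23)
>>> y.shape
(7, 5, 5)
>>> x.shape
(5, 29, 7)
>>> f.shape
(23, 5, 7)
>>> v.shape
(23, 23)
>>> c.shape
(23, 5, 7)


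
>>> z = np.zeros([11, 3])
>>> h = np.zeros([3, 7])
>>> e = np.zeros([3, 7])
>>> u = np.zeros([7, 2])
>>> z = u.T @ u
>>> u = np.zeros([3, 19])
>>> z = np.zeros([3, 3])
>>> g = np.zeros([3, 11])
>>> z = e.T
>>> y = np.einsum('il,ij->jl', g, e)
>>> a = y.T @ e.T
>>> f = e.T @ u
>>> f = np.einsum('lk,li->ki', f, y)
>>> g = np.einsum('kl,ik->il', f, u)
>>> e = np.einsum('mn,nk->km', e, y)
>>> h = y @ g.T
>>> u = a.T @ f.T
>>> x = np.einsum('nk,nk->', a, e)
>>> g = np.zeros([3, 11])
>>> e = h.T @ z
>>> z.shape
(7, 3)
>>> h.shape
(7, 3)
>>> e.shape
(3, 3)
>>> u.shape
(3, 19)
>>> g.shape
(3, 11)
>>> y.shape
(7, 11)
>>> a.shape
(11, 3)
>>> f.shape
(19, 11)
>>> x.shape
()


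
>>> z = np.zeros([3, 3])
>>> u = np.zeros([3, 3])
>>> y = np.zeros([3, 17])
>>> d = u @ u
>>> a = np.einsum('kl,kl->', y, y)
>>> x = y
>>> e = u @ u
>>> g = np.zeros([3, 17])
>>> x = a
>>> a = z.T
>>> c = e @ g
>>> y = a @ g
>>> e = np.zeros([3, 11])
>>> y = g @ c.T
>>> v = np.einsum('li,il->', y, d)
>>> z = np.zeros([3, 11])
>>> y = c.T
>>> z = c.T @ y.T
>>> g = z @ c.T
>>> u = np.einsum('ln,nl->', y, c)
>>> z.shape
(17, 17)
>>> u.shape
()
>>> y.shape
(17, 3)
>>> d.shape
(3, 3)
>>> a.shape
(3, 3)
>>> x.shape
()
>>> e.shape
(3, 11)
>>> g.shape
(17, 3)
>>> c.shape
(3, 17)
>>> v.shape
()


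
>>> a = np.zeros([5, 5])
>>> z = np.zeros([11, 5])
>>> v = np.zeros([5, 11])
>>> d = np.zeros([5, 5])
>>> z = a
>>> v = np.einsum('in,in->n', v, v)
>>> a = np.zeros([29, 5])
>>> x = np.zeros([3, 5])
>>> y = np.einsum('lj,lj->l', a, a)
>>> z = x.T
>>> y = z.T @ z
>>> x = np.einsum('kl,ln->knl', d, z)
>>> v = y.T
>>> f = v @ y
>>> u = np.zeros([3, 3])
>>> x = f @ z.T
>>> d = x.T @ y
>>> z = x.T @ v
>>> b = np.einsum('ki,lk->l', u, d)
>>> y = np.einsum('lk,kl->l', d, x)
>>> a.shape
(29, 5)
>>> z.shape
(5, 3)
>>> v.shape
(3, 3)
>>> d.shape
(5, 3)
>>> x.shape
(3, 5)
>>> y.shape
(5,)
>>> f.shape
(3, 3)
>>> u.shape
(3, 3)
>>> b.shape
(5,)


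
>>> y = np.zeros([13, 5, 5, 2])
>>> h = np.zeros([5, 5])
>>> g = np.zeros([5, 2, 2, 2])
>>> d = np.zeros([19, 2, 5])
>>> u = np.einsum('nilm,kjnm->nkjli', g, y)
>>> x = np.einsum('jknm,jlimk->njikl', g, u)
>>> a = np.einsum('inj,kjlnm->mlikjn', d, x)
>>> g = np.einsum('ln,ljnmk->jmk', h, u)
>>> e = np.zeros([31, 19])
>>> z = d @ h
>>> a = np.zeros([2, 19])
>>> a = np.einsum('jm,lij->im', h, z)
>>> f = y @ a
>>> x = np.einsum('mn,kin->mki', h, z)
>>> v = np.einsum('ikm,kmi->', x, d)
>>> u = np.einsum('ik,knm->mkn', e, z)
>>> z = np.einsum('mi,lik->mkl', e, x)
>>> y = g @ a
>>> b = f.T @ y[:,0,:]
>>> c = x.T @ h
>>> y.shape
(13, 2, 5)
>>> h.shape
(5, 5)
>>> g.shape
(13, 2, 2)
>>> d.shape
(19, 2, 5)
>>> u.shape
(5, 19, 2)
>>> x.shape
(5, 19, 2)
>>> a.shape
(2, 5)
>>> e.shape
(31, 19)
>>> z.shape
(31, 2, 5)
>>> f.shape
(13, 5, 5, 5)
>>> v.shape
()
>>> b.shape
(5, 5, 5, 5)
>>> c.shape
(2, 19, 5)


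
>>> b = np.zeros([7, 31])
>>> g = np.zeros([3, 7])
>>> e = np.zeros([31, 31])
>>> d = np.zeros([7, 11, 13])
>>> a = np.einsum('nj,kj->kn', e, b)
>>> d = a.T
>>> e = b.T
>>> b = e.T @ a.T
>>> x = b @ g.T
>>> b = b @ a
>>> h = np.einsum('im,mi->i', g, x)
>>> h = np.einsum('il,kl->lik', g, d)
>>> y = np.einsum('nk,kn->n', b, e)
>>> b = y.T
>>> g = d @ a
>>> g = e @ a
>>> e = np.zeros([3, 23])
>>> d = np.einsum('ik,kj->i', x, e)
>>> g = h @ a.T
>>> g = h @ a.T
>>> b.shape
(7,)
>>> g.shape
(7, 3, 7)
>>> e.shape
(3, 23)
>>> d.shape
(7,)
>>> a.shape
(7, 31)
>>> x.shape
(7, 3)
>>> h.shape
(7, 3, 31)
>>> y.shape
(7,)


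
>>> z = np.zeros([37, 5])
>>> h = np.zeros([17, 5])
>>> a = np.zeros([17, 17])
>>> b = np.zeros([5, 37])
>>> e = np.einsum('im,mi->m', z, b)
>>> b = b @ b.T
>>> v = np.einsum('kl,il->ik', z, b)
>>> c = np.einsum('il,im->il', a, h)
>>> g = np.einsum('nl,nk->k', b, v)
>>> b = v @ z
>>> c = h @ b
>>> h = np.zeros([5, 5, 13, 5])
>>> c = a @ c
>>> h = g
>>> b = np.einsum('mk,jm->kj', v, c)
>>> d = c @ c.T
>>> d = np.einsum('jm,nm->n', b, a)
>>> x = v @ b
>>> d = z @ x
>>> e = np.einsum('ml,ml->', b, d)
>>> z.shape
(37, 5)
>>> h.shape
(37,)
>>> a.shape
(17, 17)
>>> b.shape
(37, 17)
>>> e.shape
()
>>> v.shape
(5, 37)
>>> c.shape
(17, 5)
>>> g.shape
(37,)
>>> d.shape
(37, 17)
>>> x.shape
(5, 17)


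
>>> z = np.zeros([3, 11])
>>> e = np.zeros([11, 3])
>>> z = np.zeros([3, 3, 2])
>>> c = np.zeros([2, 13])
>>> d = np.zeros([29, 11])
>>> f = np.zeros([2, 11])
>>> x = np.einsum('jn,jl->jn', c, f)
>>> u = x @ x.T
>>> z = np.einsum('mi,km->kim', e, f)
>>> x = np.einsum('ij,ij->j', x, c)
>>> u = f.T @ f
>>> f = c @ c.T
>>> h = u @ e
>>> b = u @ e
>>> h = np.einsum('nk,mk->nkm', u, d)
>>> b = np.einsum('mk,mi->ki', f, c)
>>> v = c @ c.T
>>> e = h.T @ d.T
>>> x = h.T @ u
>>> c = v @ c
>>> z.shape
(2, 3, 11)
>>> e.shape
(29, 11, 29)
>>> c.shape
(2, 13)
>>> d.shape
(29, 11)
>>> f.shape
(2, 2)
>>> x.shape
(29, 11, 11)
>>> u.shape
(11, 11)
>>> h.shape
(11, 11, 29)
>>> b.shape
(2, 13)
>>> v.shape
(2, 2)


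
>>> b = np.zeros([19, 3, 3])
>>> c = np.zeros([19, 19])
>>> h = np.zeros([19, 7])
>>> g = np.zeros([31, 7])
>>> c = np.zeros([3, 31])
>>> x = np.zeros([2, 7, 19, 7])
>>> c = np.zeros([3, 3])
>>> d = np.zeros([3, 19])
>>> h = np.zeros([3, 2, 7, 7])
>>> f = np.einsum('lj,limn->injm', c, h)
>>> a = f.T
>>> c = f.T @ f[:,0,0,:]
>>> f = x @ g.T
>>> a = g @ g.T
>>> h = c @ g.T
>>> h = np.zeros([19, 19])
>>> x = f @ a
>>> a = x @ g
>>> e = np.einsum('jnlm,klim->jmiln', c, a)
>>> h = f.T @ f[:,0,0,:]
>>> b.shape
(19, 3, 3)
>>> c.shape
(7, 3, 7, 7)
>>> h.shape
(31, 19, 7, 31)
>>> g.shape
(31, 7)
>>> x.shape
(2, 7, 19, 31)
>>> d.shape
(3, 19)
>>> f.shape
(2, 7, 19, 31)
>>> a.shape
(2, 7, 19, 7)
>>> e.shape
(7, 7, 19, 7, 3)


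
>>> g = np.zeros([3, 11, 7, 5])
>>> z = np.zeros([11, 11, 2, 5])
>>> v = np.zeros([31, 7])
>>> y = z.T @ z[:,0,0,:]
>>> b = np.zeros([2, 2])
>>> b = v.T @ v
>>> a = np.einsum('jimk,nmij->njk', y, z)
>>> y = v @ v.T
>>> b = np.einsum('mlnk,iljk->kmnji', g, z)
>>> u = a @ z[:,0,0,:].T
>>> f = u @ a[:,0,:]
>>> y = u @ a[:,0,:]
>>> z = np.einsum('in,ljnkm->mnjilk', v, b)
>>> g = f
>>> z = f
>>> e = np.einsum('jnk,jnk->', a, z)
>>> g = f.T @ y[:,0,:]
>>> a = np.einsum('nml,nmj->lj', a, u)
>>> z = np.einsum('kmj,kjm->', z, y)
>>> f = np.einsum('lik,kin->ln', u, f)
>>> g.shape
(5, 5, 5)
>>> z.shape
()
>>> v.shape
(31, 7)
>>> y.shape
(11, 5, 5)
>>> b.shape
(5, 3, 7, 2, 11)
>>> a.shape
(5, 11)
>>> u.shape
(11, 5, 11)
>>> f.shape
(11, 5)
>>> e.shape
()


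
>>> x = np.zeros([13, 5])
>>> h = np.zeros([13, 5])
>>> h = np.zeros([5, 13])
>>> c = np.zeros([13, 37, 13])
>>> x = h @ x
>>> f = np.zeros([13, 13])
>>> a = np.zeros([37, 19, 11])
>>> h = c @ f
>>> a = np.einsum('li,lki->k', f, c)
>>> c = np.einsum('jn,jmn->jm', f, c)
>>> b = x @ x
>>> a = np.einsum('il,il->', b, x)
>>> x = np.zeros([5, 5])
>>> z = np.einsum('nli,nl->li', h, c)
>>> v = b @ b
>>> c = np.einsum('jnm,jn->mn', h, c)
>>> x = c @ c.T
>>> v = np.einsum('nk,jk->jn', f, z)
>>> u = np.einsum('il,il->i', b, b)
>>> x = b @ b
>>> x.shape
(5, 5)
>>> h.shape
(13, 37, 13)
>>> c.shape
(13, 37)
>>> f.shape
(13, 13)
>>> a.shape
()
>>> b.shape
(5, 5)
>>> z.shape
(37, 13)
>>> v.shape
(37, 13)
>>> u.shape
(5,)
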